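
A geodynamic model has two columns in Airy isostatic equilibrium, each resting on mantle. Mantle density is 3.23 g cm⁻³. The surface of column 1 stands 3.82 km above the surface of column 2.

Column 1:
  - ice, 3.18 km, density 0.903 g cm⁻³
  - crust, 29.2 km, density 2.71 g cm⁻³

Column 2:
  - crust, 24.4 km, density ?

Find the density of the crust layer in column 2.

Take the compensation level at the base of the deeper column (depth z_c below the surface of column 1) and equate Σ ρ_i t_i down to z_c; mantle fills any gap and the z_c terms cancel.
Column 1: 3.18×0.903 + 29.2×2.71 + (z_c − 32.38)×3.23
Column 2: 3.82×0 + 24.4×ρ + (z_c − 3.82 − 24.4)×3.23
The z_c×3.23 term appears on both sides and cancels. Collect the known terms of each column as K = Σ(ρt)_known − 3.23 × (depth of known layers): K_1 = 82.00354 − 3.23×32.38 = −22.58386; K_2 = 0 − 3.23×(3.82 + 24.4) = −91.1506.
Balance: K_1 = K_2 + 24.4×ρ, so ρ = (K_1 − K_2)/24.4 = 68.5667/24.4 = 2.81 g cm⁻³.

2.81 g cm⁻³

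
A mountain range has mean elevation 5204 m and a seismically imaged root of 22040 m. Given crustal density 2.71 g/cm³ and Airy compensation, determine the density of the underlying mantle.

3.35 g/cm³

Airy balance: ρ_c h = (ρ_m − ρ_c) r → ρ_m = ρ_c (1 + h/r).
ρ_m = 2.71 × (1 + 5204 m/22040 m) = 3.35 g/cm³.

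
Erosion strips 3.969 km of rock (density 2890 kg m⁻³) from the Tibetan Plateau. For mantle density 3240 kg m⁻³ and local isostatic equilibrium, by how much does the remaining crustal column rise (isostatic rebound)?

3.54 km

Unloading: uplift u = e ρ_c/ρ_m = 3.969 km × 2890/3240 = 3.54 km.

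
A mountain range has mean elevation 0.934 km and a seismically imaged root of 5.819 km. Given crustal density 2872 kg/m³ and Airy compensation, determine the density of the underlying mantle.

Airy balance: ρ_c h = (ρ_m − ρ_c) r → ρ_m = ρ_c (1 + h/r).
ρ_m = 2872 × (1 + 0.934 km/5.819 km) = 3330 kg/m³.

3330 kg/m³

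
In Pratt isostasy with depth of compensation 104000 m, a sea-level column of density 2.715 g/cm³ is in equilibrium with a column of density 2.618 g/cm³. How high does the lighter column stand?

3850 m

ρ_ref D = ρ (D + h) → h = D (ρ_ref − ρ)/ρ.
h = 104000 m × (2.715 − 2.618)/2.618 = 3850 m.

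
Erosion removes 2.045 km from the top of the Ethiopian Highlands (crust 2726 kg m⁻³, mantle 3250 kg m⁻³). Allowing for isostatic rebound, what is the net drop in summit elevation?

Rebound u = e ρ_c/ρ_m = 2.045 km × 2726/3250 = 1.715 km.
Net surface drop = e − u = 2.045 km − 1.715 km = e (ρ_m − ρ_c)/ρ_m = 0.33 km.

0.33 km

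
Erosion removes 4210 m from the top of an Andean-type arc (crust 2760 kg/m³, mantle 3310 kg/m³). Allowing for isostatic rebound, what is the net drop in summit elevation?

700 m

Rebound u = e ρ_c/ρ_m = 4210 m × 2760/3310 = 3510 m.
Net surface drop = e − u = 4210 m − 3510 m = e (ρ_m − ρ_c)/ρ_m = 700 m.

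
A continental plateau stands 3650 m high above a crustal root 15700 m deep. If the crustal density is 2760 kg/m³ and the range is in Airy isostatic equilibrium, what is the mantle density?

Airy balance: ρ_c h = (ρ_m − ρ_c) r → ρ_m = ρ_c (1 + h/r).
ρ_m = 2760 × (1 + 3650 m/15700 m) = 3400 kg/m³.

3400 kg/m³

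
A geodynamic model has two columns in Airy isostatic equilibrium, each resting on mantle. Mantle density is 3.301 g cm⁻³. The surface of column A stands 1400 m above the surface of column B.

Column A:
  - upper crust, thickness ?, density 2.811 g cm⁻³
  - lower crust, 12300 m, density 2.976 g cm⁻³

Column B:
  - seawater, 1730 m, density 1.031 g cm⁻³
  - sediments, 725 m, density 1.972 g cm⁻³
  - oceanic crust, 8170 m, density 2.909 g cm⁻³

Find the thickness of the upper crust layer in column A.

Take the compensation level at the base of the deeper column (depth z_c below the surface of column A) and equate Σ ρ_i t_i down to z_c; mantle fills any gap and the z_c terms cancel.
Column A: x×2.811 + 12300×2.976 + (z_c − 12300 − x)×3.301
Column B: 1400×0 + 1730×1.031 + 725×1.972 + 8170×2.909 + (z_c − 1400 − 10625)×3.301
The z_c×3.301 term appears on both sides and cancels. Collect the known terms of each column as K = Σ(ρt)_known − 3.301 × (depth of known layers): K_A = 36604.8 − 3.301×12300 = −3997.5; K_B = 26979.86 − 3.301×(1400 + 10625) = −12714.665.
Balance: K_A − x×(3.301 − 2.811) = K_B, so x = (K_A − K_B)/(3.301 − 2.811) = 8717.17/0.49 = 17800 m.

17800 m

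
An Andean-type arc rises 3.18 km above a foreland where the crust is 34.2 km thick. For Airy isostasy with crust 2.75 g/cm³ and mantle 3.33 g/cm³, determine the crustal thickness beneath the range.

52.5 km

Root depth r = h ρ_c / (ρ_m − ρ_c) = 3.18 km × 2.75 / 0.58 = 15.08 km.
Total thickness = T + h + r = 34.2 km + 3.18 km + 15.08 km = 52.5 km.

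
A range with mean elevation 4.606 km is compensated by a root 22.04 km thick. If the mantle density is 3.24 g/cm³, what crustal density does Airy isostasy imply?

2.68 g/cm³

ρ_c h = (ρ_m − ρ_c) r → ρ_c (h + r) = ρ_m r → ρ_c = ρ_m r / (h + r).
ρ_c = 3.24 × 22.04 km / (4.606 km + 22.04 km) = 2.68 g/cm³.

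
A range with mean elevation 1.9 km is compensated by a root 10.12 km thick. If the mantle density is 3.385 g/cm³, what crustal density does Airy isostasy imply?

2.85 g/cm³

ρ_c h = (ρ_m − ρ_c) r → ρ_c (h + r) = ρ_m r → ρ_c = ρ_m r / (h + r).
ρ_c = 3.385 × 10.12 km / (1.9 km + 10.12 km) = 2.85 g/cm³.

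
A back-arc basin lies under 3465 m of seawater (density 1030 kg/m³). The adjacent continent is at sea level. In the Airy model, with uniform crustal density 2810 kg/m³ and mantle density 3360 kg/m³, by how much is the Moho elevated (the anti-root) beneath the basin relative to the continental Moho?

In Airy isostatic equilibrium: replacing crust with seawater at the top is compensated by replacing crust with mantle at the base: d (ρ_c − ρ_w) = a (ρ_m − ρ_c).
a = d (ρ_c − ρ_w)/(ρ_m − ρ_c) = 3465 m × 1780/550 = 11200 m.

11200 m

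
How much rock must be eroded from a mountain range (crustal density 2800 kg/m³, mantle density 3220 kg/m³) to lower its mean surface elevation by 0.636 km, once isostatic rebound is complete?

Net drop Δ = e − u = e − e ρ_c/ρ_m = e (ρ_m − ρ_c)/ρ_m.
e = Δ ρ_m/(ρ_m − ρ_c) = 0.636 km × 3220/420 = 4.88 km.

4.88 km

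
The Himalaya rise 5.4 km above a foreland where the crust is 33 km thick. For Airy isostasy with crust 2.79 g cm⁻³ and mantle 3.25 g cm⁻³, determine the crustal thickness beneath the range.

Root depth r = h ρ_c / (ρ_m − ρ_c) = 5.4 km × 2.79 / 0.46 = 32.75 km.
Total thickness = T + h + r = 33 km + 5.4 km + 32.75 km = 71.2 km.

71.2 km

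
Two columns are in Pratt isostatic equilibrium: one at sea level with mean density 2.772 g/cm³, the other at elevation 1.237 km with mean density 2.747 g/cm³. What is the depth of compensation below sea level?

136 km

ρ_ref D = ρ (D + h) → D (ρ_ref − ρ) = ρ h.
D = ρ h/(ρ_ref − ρ) = 2.747 × 1.237 km/(2.772 − 2.747) = 136 km.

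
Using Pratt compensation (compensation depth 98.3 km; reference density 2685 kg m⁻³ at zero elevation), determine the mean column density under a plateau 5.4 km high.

Pratt balance: ρ_ref D = ρ (D + h).
ρ = ρ_ref D/(D + h) = 2685 × 98.3 km/(98.3 km + 5.4 km) = 2550 kg m⁻³.

2550 kg m⁻³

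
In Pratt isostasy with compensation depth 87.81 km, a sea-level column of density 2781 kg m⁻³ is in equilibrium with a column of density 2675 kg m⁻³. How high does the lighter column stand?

ρ_ref D = ρ (D + h) → h = D (ρ_ref − ρ)/ρ.
h = 87.81 km × (2781 − 2675)/2675 = 3.48 km.

3.48 km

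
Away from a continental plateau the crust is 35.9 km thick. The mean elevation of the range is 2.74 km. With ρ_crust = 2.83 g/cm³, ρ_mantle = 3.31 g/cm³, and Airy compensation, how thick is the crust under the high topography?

Root depth r = h ρ_c / (ρ_m − ρ_c) = 2.74 km × 2.83 / 0.48 = 16.15 km.
Total thickness = T + h + r = 35.9 km + 2.74 km + 16.15 km = 54.8 km.

54.8 km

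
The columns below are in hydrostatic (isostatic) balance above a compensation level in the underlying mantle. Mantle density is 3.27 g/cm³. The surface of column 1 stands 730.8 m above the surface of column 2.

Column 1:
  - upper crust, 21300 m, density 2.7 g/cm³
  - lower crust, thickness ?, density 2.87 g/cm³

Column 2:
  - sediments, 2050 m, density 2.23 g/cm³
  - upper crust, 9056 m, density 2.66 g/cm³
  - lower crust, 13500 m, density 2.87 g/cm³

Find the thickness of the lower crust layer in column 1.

8260 m

Take the compensation level at the base of the deeper column (depth z_c below the surface of column 1) and equate Σ ρ_i t_i down to z_c; mantle fills any gap and the z_c terms cancel.
Column 1: 21300×2.7 + x×2.87 + (z_c − 21300 − x)×3.27
Column 2: 730.8×0 + 2050×2.23 + 9056×2.66 + 13500×2.87 + (z_c − 730.8 − 24606)×3.27
The z_c×3.27 term appears on both sides and cancels. Collect the known terms of each column as K = Σ(ρt)_known − 3.27 × (depth of known layers): K_1 = 57510 − 3.27×21300 = −12141; K_2 = 67405.46 − 3.27×(730.8 + 24606) = −15445.876.
Balance: K_1 − x×(3.27 − 2.87) = K_2, so x = (K_1 − K_2)/(3.27 − 2.87) = 3304.88/0.4 = 8260 m.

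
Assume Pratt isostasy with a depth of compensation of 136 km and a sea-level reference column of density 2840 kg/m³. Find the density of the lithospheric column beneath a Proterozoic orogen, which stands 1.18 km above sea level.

2820 kg/m³

Pratt balance: ρ_ref D = ρ (D + h).
ρ = ρ_ref D/(D + h) = 2840 × 136 km/(136 km + 1.18 km) = 2820 kg/m³.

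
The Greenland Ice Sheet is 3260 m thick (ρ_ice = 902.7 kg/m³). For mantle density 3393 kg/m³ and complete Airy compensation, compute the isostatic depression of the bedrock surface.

By Archimedes' principle applied to the lithosphere: the ice load ρ_ice t is balanced by mantle displaced below, ρ_m s.
s = t ρ_ice / ρ_m = 3260 m × 902.7/3393 = 867 m.

867 m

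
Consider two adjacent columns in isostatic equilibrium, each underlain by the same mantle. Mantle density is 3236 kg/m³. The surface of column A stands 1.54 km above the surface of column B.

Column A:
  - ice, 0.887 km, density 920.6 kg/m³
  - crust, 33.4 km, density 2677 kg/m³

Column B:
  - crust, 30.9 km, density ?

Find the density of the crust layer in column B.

Take the compensation level at the base of the deeper column (depth z_c below the surface of column A) and equate Σ ρ_i t_i down to z_c; mantle fills any gap and the z_c terms cancel.
Column A: 0.887×920.6 + 33.4×2677 + (z_c − 34.287)×3236
Column B: 1.54×0 + 30.9×ρ + (z_c − 1.54 − 30.9)×3236
The z_c×3236 term appears on both sides and cancels. Collect the known terms of each column as K = Σ(ρt)_known − 3236 × (depth of known layers): K_A = 90228.3722 − 3236×34.287 = −20724.3598; K_B = 0 − 3236×(1.54 + 30.9) = −104975.84.
Balance: K_A = K_B + 30.9×ρ, so ρ = (K_A − K_B)/30.9 = 84251.5/30.9 = 2730 kg/m³.

2730 kg/m³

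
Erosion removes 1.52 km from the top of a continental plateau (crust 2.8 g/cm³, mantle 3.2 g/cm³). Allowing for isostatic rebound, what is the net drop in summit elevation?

Rebound u = e ρ_c/ρ_m = 1.52 km × 2.8/3.2 = 1.33 km.
Net surface drop = e − u = 1.52 km − 1.33 km = e (ρ_m − ρ_c)/ρ_m = 0.19 km.

0.19 km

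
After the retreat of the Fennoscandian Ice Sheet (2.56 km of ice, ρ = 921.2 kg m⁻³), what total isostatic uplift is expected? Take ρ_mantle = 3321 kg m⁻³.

Removing the load lets mantle flow back in; uplift u satisfies ρ_ice t = ρ_m u.
u = t ρ_ice/ρ_m = 2.56 km × 921.2/3321 = 0.71 km.

0.71 km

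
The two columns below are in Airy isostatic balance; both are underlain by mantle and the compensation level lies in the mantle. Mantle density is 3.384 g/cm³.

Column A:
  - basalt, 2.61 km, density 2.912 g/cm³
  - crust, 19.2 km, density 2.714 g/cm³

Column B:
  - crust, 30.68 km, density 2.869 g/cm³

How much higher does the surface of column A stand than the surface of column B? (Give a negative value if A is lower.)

−0.504 km

For any compensation level in the mantle, the mantle terms cancel and isostasy reduces to e = (Σt_A − Σt_B) − (Σ(ρt)_A − Σ(ρt)_B) / ρ_m.
Σt_A = 21.81 km; Σt_B = 30.68 km; Σ(ρt)_A = 59.70912; Σ(ρt)_B = 88.02092 (in km·g/cm³).
e = (21.81 − 30.68) − (59.70912 − 88.02092) / 3.384 = −0.504 km.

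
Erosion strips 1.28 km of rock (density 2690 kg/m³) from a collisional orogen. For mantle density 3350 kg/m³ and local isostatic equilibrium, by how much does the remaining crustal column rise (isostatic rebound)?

1.03 km

Unloading: uplift u = e ρ_c/ρ_m = 1.28 km × 2690/3350 = 1.03 km.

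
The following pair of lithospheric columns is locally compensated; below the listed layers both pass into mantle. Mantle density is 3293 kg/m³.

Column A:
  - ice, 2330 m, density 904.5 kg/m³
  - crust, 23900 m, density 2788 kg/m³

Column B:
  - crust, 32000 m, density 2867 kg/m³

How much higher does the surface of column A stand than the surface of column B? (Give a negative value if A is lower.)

1220 m

For any compensation level in the mantle, the mantle terms cancel and isostasy reduces to e = (Σt_A − Σt_B) − (Σ(ρt)_A − Σ(ρt)_B) / ρ_m.
Σt_A = 26230 m; Σt_B = 32000 m; Σ(ρt)_A = 68740685; Σ(ρt)_B = 91744000 (in m·kg/m³).
e = (26230 − 32000) − (68740685 − 91744000) / 3293 = 1220 m.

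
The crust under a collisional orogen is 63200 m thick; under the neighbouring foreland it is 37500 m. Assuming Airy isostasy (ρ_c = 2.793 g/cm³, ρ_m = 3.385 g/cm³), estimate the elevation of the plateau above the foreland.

Excess crust Δ = 63200 m − 37500 m = 25700 m, split between elevation h and root r with h + r = Δ.
Airy balance ρ_c h = (ρ_m − ρ_c) r gives r = h ρ_c/(ρ_m − ρ_c), so h (1 + ρ_c/(ρ_m − ρ_c)) = Δ, i.e. h = Δ (ρ_m − ρ_c)/ρ_m.
h = 25700 m × 0.592/3.385 = 4490 m.

4490 m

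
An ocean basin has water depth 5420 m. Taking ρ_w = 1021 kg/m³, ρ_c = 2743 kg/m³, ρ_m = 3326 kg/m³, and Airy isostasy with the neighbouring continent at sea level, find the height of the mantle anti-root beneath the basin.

16000 m

Equating mass per unit area of the two columns: replacing crust with seawater at the top is compensated by replacing crust with mantle at the base: d (ρ_c − ρ_w) = a (ρ_m − ρ_c).
a = d (ρ_c − ρ_w)/(ρ_m − ρ_c) = 5420 m × 1722/583 = 16000 m.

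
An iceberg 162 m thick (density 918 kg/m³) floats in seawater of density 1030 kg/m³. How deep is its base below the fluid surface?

Draft d = t ρ_obj/ρ_fluid = 162 m × 918/1030 = 144 m.

144 m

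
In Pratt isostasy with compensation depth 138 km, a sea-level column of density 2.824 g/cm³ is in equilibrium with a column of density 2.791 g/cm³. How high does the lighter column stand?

ρ_ref D = ρ (D + h) → h = D (ρ_ref − ρ)/ρ.
h = 138 km × (2.824 − 2.791)/2.791 = 1.63 km.

1.63 km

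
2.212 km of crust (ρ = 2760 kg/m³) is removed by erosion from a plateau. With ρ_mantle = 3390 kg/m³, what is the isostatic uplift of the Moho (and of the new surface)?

1.8 km

Unloading: uplift u = e ρ_c/ρ_m = 2.212 km × 2760/3390 = 1.8 km.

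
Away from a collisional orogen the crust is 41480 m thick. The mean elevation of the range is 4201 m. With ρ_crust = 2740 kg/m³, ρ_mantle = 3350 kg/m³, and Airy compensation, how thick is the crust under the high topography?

64600 m

Root depth r = h ρ_c / (ρ_m − ρ_c) = 4201 m × 2740 / 610 = 18870 m.
Total thickness = T + h + r = 41480 m + 4201 m + 18870 m = 64600 m.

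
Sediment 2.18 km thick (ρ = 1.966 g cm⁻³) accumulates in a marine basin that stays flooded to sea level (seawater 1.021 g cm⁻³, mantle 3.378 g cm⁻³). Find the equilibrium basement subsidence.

Submarine loading: the sediment displaces seawater, and the subsidence is in turn flooded, so s (ρ_m − ρ_w) = t (ρ_sed − ρ_w).
s = 2.18 km × (1.966 − 1.021) / (3.378 − 1.021) = 0.874 km.

0.874 km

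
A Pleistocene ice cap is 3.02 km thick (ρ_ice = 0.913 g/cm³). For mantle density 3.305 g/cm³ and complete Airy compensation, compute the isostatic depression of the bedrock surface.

Balancing pressure at the compensation depth: the ice load ρ_ice t is balanced by mantle displaced below, ρ_m s.
s = t ρ_ice / ρ_m = 3.02 km × 0.913/3.305 = 0.834 km.

0.834 km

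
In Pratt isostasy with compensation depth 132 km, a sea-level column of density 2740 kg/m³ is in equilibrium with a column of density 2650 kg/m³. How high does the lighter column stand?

ρ_ref D = ρ (D + h) → h = D (ρ_ref − ρ)/ρ.
h = 132 km × (2740 − 2650)/2650 = 4.48 km.

4.48 km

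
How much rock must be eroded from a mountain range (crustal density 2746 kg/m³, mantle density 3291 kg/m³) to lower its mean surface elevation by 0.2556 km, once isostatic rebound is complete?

1.54 km

Net drop Δ = e − u = e − e ρ_c/ρ_m = e (ρ_m − ρ_c)/ρ_m.
e = Δ ρ_m/(ρ_m − ρ_c) = 0.2556 km × 3291/545 = 1.54 km.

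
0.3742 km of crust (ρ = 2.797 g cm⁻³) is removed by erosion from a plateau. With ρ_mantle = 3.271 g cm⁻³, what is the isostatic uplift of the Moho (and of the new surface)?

Unloading: uplift u = e ρ_c/ρ_m = 0.3742 km × 2.797/3.271 = 0.32 km.

0.32 km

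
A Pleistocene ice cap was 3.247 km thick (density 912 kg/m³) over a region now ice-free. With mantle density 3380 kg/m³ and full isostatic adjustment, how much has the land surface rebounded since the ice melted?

0.876 km

Removing the load lets mantle flow back in; uplift u satisfies ρ_ice t = ρ_m u.
u = t ρ_ice/ρ_m = 3.247 km × 912/3380 = 0.876 km.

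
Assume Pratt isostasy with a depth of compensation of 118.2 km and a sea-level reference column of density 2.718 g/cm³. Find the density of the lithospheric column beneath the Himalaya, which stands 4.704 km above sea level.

2.61 g/cm³

Pratt balance: ρ_ref D = ρ (D + h).
ρ = ρ_ref D/(D + h) = 2.718 × 118.2 km/(118.2 km + 4.704 km) = 2.61 g/cm³.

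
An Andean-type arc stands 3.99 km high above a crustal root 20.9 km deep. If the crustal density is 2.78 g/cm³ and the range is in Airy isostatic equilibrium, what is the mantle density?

3.31 g/cm³

Airy balance: ρ_c h = (ρ_m − ρ_c) r → ρ_m = ρ_c (1 + h/r).
ρ_m = 2.78 × (1 + 3.99 km/20.9 km) = 3.31 g/cm³.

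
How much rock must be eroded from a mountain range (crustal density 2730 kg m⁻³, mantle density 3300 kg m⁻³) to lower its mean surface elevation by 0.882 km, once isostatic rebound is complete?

Net drop Δ = e − u = e − e ρ_c/ρ_m = e (ρ_m − ρ_c)/ρ_m.
e = Δ ρ_m/(ρ_m − ρ_c) = 0.882 km × 3300/570 = 5.11 km.

5.11 km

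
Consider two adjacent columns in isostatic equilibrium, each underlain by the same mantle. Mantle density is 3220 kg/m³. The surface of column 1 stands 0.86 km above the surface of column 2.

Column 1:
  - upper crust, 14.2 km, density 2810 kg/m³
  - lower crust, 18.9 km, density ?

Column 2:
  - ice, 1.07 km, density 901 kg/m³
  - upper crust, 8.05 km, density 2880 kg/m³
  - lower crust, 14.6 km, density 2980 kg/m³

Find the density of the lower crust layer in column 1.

2920 kg/m³

Take the compensation level at the base of the deeper column (depth z_c below the surface of column 1) and equate Σ ρ_i t_i down to z_c; mantle fills any gap and the z_c terms cancel.
Column 1: 14.2×2810 + 18.9×ρ + (z_c − 33.1)×3220
Column 2: 0.86×0 + 1.07×901 + 8.05×2880 + 14.6×2980 + (z_c − 0.86 − 23.72)×3220
The z_c×3220 term appears on both sides and cancels. Collect the known terms of each column as K = Σ(ρt)_known − 3220 × (depth of known layers): K_1 = 39902 − 3220×33.1 = −66680; K_2 = 67656.07 − 3220×(0.86 + 23.72) = −11491.53.
Balance: K_1 + 18.9×ρ = K_2, so ρ = (K_2 − K_1)/18.9 = 55188.5/18.9 = 2920 kg/m³.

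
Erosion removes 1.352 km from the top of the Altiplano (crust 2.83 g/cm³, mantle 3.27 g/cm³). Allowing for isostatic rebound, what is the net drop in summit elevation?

0.182 km

Rebound u = e ρ_c/ρ_m = 1.352 km × 2.83/3.27 = 1.17 km.
Net surface drop = e − u = 1.352 km − 1.17 km = e (ρ_m − ρ_c)/ρ_m = 0.182 km.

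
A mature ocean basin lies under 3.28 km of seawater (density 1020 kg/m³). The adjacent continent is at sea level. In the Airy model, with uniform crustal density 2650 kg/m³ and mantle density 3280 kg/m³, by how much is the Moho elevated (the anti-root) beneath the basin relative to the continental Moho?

Equating mass per unit area of the two columns: replacing crust with seawater at the top is compensated by replacing crust with mantle at the base: d (ρ_c − ρ_w) = a (ρ_m − ρ_c).
a = d (ρ_c − ρ_w)/(ρ_m − ρ_c) = 3.28 km × 1630/630 = 8.49 km.

8.49 km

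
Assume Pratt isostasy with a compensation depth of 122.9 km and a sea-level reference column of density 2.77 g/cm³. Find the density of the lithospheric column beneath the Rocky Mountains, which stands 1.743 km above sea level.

Pratt balance: ρ_ref D = ρ (D + h).
ρ = ρ_ref D/(D + h) = 2.77 × 122.9 km/(122.9 km + 1.743 km) = 2.73 g/cm³.

2.73 g/cm³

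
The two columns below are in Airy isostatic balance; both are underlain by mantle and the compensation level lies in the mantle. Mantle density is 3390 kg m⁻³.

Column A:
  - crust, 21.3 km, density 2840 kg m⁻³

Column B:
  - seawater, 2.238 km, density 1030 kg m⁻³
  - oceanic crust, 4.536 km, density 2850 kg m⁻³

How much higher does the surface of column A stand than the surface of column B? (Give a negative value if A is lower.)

1.18 km

For any compensation level in the mantle, the mantle terms cancel and isostasy reduces to e = (Σt_A − Σt_B) − (Σ(ρt)_A − Σ(ρt)_B) / ρ_m.
Σt_A = 21.3 km; Σt_B = 6.774 km; Σ(ρt)_A = 60492; Σ(ρt)_B = 15232.74 (in km·kg m⁻³).
e = (21.3 − 6.774) − (60492 − 15232.74) / 3390 = 1.18 km.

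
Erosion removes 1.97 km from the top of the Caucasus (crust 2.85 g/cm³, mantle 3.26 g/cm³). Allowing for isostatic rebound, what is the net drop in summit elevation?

0.248 km

Rebound u = e ρ_c/ρ_m = 1.97 km × 2.85/3.26 = 1.722 km.
Net surface drop = e − u = 1.97 km − 1.722 km = e (ρ_m − ρ_c)/ρ_m = 0.248 km.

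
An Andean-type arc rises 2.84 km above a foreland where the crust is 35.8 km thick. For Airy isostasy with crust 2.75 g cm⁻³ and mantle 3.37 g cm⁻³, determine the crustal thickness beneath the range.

Root depth r = h ρ_c / (ρ_m − ρ_c) = 2.84 km × 2.75 / 0.62 = 12.6 km.
Total thickness = T + h + r = 35.8 km + 2.84 km + 12.6 km = 51.2 km.

51.2 km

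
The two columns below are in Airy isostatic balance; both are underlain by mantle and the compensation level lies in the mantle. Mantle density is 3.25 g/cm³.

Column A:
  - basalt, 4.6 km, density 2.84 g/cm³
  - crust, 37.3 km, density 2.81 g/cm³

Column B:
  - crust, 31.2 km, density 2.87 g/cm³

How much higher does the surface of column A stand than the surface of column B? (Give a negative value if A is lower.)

For any compensation level in the mantle, the mantle terms cancel and isostasy reduces to e = (Σt_A − Σt_B) − (Σ(ρt)_A − Σ(ρt)_B) / ρ_m.
Σt_A = 41.9 km; Σt_B = 31.2 km; Σ(ρt)_A = 117.877; Σ(ρt)_B = 89.544 (in km·g/cm³).
e = (41.9 − 31.2) − (117.877 − 89.544) / 3.25 = 1.98 km.

1.98 km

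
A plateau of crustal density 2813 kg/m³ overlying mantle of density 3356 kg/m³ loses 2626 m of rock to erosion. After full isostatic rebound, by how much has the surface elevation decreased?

Rebound u = e ρ_c/ρ_m = 2626 m × 2813/3356 = 2201 m.
Net surface drop = e − u = 2626 m − 2201 m = e (ρ_m − ρ_c)/ρ_m = 425 m.

425 m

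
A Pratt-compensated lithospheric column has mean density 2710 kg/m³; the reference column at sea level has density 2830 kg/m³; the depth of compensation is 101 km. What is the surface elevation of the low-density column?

ρ_ref D = ρ (D + h) → h = D (ρ_ref − ρ)/ρ.
h = 101 km × (2830 − 2710)/2710 = 4.47 km.

4.47 km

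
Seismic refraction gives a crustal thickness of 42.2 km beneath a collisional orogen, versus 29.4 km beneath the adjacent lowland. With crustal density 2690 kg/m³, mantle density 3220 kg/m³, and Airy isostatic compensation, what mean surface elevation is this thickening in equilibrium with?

2.11 km

Excess crust Δ = 42.2 km − 29.4 km = 12.8 km, split between elevation h and root r with h + r = Δ.
Airy balance ρ_c h = (ρ_m − ρ_c) r gives r = h ρ_c/(ρ_m − ρ_c), so h (1 + ρ_c/(ρ_m − ρ_c)) = Δ, i.e. h = Δ (ρ_m − ρ_c)/ρ_m.
h = 12.8 km × 530/3220 = 2.11 km.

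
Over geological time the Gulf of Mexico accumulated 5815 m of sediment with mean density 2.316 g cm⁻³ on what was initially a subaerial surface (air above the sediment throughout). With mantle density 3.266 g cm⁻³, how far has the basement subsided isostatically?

4120 m

Subaerial load: s = t ρ_sed / ρ_m = 5815 m × 2.316/3.266 = 4120 m.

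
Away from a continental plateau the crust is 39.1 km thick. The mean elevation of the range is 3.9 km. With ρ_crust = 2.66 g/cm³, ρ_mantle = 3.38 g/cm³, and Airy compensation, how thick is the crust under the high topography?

57.4 km

Root depth r = h ρ_c / (ρ_m − ρ_c) = 3.9 km × 2.66 / 0.72 = 14.41 km.
Total thickness = T + h + r = 39.1 km + 3.9 km + 14.41 km = 57.4 km.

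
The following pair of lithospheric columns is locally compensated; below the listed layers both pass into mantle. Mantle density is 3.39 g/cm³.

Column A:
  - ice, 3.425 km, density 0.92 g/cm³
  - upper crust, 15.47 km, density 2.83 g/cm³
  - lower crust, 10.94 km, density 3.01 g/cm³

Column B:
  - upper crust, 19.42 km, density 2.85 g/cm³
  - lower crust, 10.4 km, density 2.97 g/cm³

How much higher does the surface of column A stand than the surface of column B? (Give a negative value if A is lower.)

For any compensation level in the mantle, the mantle terms cancel and isostasy reduces to e = (Σt_A − Σt_B) − (Σ(ρt)_A − Σ(ρt)_B) / ρ_m.
Σt_A = 29.835 km; Σt_B = 29.82 km; Σ(ρt)_A = 79.8605; Σ(ρt)_B = 86.235 (in km·g/cm³).
e = (29.835 − 29.82) − (79.8605 − 86.235) / 3.39 = 1.9 km.

1.9 km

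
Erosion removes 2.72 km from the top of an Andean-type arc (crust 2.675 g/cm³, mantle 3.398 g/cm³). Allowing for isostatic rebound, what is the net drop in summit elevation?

0.579 km

Rebound u = e ρ_c/ρ_m = 2.72 km × 2.675/3.398 = 2.141 km.
Net surface drop = e − u = 2.72 km − 2.141 km = e (ρ_m − ρ_c)/ρ_m = 0.579 km.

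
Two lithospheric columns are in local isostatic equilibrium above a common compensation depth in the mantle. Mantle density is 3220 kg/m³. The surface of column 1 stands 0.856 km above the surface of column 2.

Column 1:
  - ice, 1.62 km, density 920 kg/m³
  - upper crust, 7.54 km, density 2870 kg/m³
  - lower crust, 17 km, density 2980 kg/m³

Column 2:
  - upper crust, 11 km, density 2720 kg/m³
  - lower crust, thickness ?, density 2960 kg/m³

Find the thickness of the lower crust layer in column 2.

8.42 km

Take the compensation level at the base of the deeper column (depth z_c below the surface of column 1) and equate Σ ρ_i t_i down to z_c; mantle fills any gap and the z_c terms cancel.
Column 1: 1.62×920 + 7.54×2870 + 17×2980 + (z_c − 26.16)×3220
Column 2: 0.856×0 + 11×2720 + x×2960 + (z_c − 0.856 − 11 − x)×3220
The z_c×3220 term appears on both sides and cancels. Collect the known terms of each column as K = Σ(ρt)_known − 3220 × (depth of known layers): K_1 = 73790.2 − 3220×26.16 = −10445; K_2 = 29920 − 3220×(0.856 + 11) = −8256.32.
Balance: K_1 = K_2 − x×(3220 − 2960), so x = (K_2 − K_1)/(3220 − 2960) = 2188.68/260 = 8.42 km.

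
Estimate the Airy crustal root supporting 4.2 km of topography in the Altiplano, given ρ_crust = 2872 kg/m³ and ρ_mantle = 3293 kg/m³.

For local isostatic compensation: the weight of the topography is balanced by the buoyancy of the root, ρ_c h = (ρ_m − ρ_c) r.
r = h · ρ_c / (ρ_m − ρ_c) = 4.2 km × 2872 / (3293 − 2872) = 28.7 km.

28.7 km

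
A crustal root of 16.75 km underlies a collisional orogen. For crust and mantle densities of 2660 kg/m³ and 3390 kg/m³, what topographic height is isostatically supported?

Isostatic balance requires: ρ_c h = (ρ_m − ρ_c) r.
h = r (ρ_m − ρ_c) / ρ_c = 16.75 km × (3390 − 2660) / 2660 = 4.6 km.

4.6 km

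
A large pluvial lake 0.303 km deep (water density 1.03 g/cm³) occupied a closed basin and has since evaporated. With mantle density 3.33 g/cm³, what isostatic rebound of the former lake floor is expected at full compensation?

u = d ρ_w/ρ_m = 0.303 km × 1.03/3.33 = 0.0937 km.

0.0937 km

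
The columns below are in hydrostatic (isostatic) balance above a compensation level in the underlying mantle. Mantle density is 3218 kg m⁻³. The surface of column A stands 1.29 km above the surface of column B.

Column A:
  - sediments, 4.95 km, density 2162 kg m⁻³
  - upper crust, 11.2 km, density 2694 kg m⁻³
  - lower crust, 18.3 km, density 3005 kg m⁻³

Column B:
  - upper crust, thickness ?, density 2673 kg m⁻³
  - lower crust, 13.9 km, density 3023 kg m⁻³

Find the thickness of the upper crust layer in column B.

14.9 km

Take the compensation level at the base of the deeper column (depth z_c below the surface of column A) and equate Σ ρ_i t_i down to z_c; mantle fills any gap and the z_c terms cancel.
Column A: 4.95×2162 + 11.2×2694 + 18.3×3005 + (z_c − 34.45)×3218
Column B: 1.29×0 + x×2673 + 13.9×3023 + (z_c − 1.29 − 13.9 − x)×3218
The z_c×3218 term appears on both sides and cancels. Collect the known terms of each column as K = Σ(ρt)_known − 3218 × (depth of known layers): K_A = 95866.2 − 3218×34.45 = −14993.9; K_B = 42019.7 − 3218×(1.29 + 13.9) = −6861.72.
Balance: K_A = K_B − x×(3218 − 2673), so x = (K_B − K_A)/(3218 − 2673) = 8132.18/545 = 14.9 km.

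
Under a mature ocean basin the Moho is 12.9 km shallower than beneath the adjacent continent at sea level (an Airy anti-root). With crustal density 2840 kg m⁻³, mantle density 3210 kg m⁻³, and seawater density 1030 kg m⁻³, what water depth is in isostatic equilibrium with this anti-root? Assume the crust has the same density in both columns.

Replacing a thickness d of crust by seawater at the top must be balanced by replacing crust with mantle at the base: d (ρ_c − ρ_w) = a (ρ_m − ρ_c).
d = a (ρ_m − ρ_c)/(ρ_c − ρ_w) = 12.9 km × 370/1810 = 2.64 km.

2.64 km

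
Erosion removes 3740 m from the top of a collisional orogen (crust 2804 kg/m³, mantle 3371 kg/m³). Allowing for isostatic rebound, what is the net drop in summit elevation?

Rebound u = e ρ_c/ρ_m = 3740 m × 2804/3371 = 3111 m.
Net surface drop = e − u = 3740 m − 3111 m = e (ρ_m − ρ_c)/ρ_m = 629 m.

629 m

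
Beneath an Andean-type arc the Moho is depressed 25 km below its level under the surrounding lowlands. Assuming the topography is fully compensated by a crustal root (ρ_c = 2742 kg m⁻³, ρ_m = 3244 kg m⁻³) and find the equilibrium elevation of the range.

Isostatic balance requires: ρ_c h = (ρ_m − ρ_c) r.
h = r (ρ_m − ρ_c) / ρ_c = 25 km × (3244 − 2742) / 2742 = 4.58 km.

4.58 km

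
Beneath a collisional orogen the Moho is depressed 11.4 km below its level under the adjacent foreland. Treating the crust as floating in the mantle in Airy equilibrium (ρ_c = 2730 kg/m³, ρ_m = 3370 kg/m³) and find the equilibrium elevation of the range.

For local isostatic compensation: ρ_c h = (ρ_m − ρ_c) r.
h = r (ρ_m − ρ_c) / ρ_c = 11.4 km × (3370 − 2730) / 2730 = 2.67 km.

2.67 km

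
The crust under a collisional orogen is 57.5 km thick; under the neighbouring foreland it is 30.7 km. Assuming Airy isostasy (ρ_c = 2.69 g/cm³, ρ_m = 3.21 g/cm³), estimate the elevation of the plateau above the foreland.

Excess crust Δ = 57.5 km − 30.7 km = 26.8 km, split between elevation h and root r with h + r = Δ.
Airy balance ρ_c h = (ρ_m − ρ_c) r gives r = h ρ_c/(ρ_m − ρ_c), so h (1 + ρ_c/(ρ_m − ρ_c)) = Δ, i.e. h = Δ (ρ_m − ρ_c)/ρ_m.
h = 26.8 km × 0.52/3.21 = 4.34 km.

4.34 km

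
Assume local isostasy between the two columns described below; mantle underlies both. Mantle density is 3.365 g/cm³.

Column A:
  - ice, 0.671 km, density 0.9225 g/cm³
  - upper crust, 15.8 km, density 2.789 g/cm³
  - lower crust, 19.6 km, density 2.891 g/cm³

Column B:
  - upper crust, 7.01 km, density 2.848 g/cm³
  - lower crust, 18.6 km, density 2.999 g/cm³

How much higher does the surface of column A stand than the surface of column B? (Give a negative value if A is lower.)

For any compensation level in the mantle, the mantle terms cancel and isostasy reduces to e = (Σt_A − Σt_B) − (Σ(ρt)_A − Σ(ρt)_B) / ρ_m.
Σt_A = 36.071 km; Σt_B = 25.61 km; Σ(ρt)_A = 101.348798; Σ(ρt)_B = 75.74588 (in km·g/cm³).
e = (36.071 − 25.61) − (101.348798 − 75.74588) / 3.365 = 2.85 km.

2.85 km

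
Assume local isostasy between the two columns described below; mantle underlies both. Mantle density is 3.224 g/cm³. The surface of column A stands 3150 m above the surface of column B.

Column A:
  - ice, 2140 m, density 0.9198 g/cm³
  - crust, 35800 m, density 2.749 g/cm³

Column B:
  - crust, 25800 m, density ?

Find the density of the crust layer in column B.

2.77 g/cm³

Take the compensation level at the base of the deeper column (depth z_c below the surface of column A) and equate Σ ρ_i t_i down to z_c; mantle fills any gap and the z_c terms cancel.
Column A: 2140×0.9198 + 35800×2.749 + (z_c − 37940)×3.224
Column B: 3150×0 + 25800×ρ + (z_c − 3150 − 25800)×3.224
The z_c×3.224 term appears on both sides and cancels. Collect the known terms of each column as K = Σ(ρt)_known − 3.224 × (depth of known layers): K_A = 100382.572 − 3.224×37940 = −21935.988; K_B = 0 − 3.224×(3150 + 25800) = −93334.8.
Balance: K_A = K_B + 25800×ρ, so ρ = (K_A − K_B)/25800 = 71398.8/25800 = 2.77 g/cm³.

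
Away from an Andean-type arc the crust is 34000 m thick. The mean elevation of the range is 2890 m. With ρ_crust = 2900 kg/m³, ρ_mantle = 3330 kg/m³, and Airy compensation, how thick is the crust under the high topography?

Root depth r = h ρ_c / (ρ_m − ρ_c) = 2890 m × 2900 / 430 = 19490 m.
Total thickness = T + h + r = 34000 m + 2890 m + 19490 m = 56400 m.

56400 m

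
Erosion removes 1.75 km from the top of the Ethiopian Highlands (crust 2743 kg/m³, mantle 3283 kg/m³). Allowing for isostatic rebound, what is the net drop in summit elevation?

0.288 km

Rebound u = e ρ_c/ρ_m = 1.75 km × 2743/3283 = 1.462 km.
Net surface drop = e − u = 1.75 km − 1.462 km = e (ρ_m − ρ_c)/ρ_m = 0.288 km.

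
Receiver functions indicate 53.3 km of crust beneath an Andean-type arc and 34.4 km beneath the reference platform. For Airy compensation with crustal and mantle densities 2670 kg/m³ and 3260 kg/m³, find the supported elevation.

Excess crust Δ = 53.3 km − 34.4 km = 18.9 km, split between elevation h and root r with h + r = Δ.
Airy balance ρ_c h = (ρ_m − ρ_c) r gives r = h ρ_c/(ρ_m − ρ_c), so h (1 + ρ_c/(ρ_m − ρ_c)) = Δ, i.e. h = Δ (ρ_m − ρ_c)/ρ_m.
h = 18.9 km × 590/3260 = 3.42 km.

3.42 km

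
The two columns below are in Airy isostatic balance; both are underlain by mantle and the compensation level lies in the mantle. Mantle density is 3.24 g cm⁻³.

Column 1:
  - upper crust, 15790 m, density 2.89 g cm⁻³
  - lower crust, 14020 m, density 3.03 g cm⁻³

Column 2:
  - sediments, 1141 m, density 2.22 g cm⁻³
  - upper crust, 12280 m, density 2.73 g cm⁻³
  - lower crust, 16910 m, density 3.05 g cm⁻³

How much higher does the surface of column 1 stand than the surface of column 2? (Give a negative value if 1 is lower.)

−669 m

For any compensation level in the mantle, the mantle terms cancel and isostasy reduces to e = (Σt_1 − Σt_2) − (Σ(ρt)_1 − Σ(ρt)_2) / ρ_m.
Σt_1 = 29810 m; Σt_2 = 30331 m; Σ(ρt)_1 = 88113.7; Σ(ρt)_2 = 87632.92 (in m·g cm⁻³).
e = (29810 − 30331) − (88113.7 − 87632.92) / 3.24 = −669 m.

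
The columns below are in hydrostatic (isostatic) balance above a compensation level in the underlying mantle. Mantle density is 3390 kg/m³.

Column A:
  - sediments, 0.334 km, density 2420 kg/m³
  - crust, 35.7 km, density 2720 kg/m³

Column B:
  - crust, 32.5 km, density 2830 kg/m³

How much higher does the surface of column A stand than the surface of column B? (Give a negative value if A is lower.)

1.78 km

For any compensation level in the mantle, the mantle terms cancel and isostasy reduces to e = (Σt_A − Σt_B) − (Σ(ρt)_A − Σ(ρt)_B) / ρ_m.
Σt_A = 36.034 km; Σt_B = 32.5 km; Σ(ρt)_A = 97912.28; Σ(ρt)_B = 91975 (in km·kg/m³).
e = (36.034 − 32.5) − (97912.28 − 91975) / 3390 = 1.78 km.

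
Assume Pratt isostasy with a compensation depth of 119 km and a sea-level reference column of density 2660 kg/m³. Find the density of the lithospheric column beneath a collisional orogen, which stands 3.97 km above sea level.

Pratt balance: ρ_ref D = ρ (D + h).
ρ = ρ_ref D/(D + h) = 2660 × 119 km/(119 km + 3.97 km) = 2570 kg/m³.

2570 kg/m³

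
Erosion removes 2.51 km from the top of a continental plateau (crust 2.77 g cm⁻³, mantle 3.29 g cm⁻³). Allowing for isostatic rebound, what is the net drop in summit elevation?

0.397 km

Rebound u = e ρ_c/ρ_m = 2.51 km × 2.77/3.29 = 2.113 km.
Net surface drop = e − u = 2.51 km − 2.113 km = e (ρ_m − ρ_c)/ρ_m = 0.397 km.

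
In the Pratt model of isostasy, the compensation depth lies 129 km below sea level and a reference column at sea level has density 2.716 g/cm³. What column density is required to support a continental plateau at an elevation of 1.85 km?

2.68 g/cm³

Pratt balance: ρ_ref D = ρ (D + h).
ρ = ρ_ref D/(D + h) = 2.716 × 129 km/(129 km + 1.85 km) = 2.68 g/cm³.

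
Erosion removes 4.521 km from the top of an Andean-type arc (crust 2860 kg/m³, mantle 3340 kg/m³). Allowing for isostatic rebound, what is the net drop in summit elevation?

Rebound u = e ρ_c/ρ_m = 4.521 km × 2860/3340 = 3.871 km.
Net surface drop = e − u = 4.521 km − 3.871 km = e (ρ_m − ρ_c)/ρ_m = 0.65 km.

0.65 km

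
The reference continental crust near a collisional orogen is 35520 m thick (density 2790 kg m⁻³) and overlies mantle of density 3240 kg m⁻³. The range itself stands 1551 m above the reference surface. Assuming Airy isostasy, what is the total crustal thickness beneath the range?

46700 m

Root depth r = h ρ_c / (ρ_m − ρ_c) = 1551 m × 2790 / 450 = 9616 m.
Total thickness = T + h + r = 35520 m + 1551 m + 9616 m = 46700 m.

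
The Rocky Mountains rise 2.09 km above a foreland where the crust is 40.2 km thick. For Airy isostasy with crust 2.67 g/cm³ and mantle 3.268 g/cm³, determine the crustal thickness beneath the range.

Root depth r = h ρ_c / (ρ_m − ρ_c) = 2.09 km × 2.67 / 0.598 = 9.332 km.
Total thickness = T + h + r = 40.2 km + 2.09 km + 9.332 km = 51.6 km.

51.6 km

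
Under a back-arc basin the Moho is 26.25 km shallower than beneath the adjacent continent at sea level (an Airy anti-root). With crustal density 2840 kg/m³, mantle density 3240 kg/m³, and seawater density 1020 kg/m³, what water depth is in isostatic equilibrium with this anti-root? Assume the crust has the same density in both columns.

5.77 km

Replacing a thickness d of crust by seawater at the top must be balanced by replacing crust with mantle at the base: d (ρ_c − ρ_w) = a (ρ_m − ρ_c).
d = a (ρ_m − ρ_c)/(ρ_c − ρ_w) = 26.25 km × 400/1820 = 5.77 km.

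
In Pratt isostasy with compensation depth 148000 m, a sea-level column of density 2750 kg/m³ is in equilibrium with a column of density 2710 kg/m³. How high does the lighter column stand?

ρ_ref D = ρ (D + h) → h = D (ρ_ref − ρ)/ρ.
h = 148000 m × (2750 − 2710)/2710 = 2180 m.

2180 m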